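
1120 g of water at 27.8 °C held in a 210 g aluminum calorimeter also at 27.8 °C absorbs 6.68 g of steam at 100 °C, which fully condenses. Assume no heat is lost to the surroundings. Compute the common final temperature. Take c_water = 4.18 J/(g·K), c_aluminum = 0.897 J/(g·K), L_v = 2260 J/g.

Energy conservation, ΣQ = 0:
condense steam: −6.68×2260 = −15097
  condensate cools 100→T: 6.68×4.18×(T − 100) = 27.92(T − 100)
  water warms: 1120×4.18×(T − 27.8) = 4681.6(T − 27.8)
  cup: 188.37(T − 27.8)
4897.9 T = 15097 + 2792.2 + 135385 = 153274
T ≈ 31.29 °C, under the boiling point, so the assumption holds.

T_f ≈ 31.3 °C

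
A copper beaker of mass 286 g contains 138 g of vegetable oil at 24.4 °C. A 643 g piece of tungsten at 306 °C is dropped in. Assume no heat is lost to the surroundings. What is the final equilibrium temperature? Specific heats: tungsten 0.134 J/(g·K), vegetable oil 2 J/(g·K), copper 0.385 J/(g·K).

T_f ≈ 75.8 °C

Heat gained plus heat lost sum to zero:
643*0.134*(T − 306) + 138*2*(T − 24.4) + 286*0.385*(T − 24.4) = 0
86.16(T − 306) + 276(T − 24.4) + 110.11(T − 24.4) = 0
472.27 T = 35787
T ≈ 75.78 °C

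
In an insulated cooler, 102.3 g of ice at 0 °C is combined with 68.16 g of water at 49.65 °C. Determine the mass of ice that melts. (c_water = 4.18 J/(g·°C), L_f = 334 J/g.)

Cooling the water to 0 °C releases 68.16·4.18·49.65 = 14146 J.
Fully melting the ice requires m_ice L_f = 102.3·334 = 34168 J.
Since 14146 < 34168 J, not all the ice melts; equilibrium is at 0 °C.
m_melt = 14146 / L_f = 42.35 g.

m_melted ≈ 42.4 g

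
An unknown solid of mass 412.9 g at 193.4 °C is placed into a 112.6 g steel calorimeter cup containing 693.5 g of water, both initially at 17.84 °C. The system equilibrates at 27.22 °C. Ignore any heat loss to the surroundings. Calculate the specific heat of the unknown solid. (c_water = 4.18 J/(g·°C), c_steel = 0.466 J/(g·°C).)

c ≈ 0.403 J/(g·°C)

Let T be the final temperature. ΣQ_i = 0:
412.9×c×(27.22 − 193.4) + 693.5×4.18×(27.22 − 17.84) + 112.6×0.466×(27.22 − 17.84) = 0
-68616 c = -27683
c = -27683/-68616 ≈ 0.4035 J/(g·°C)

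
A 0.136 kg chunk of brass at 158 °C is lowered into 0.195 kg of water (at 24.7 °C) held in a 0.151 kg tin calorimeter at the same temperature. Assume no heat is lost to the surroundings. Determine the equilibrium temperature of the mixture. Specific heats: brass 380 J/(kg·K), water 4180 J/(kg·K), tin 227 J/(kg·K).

T_f ≈ 32.3 °C

Let T be the final temperature. ΣQ_i = 0:
0.136·380·(T − 158) + 0.195·4180·(T − 24.7) + 0.151·227·(T − 24.7) = 0
51.68(T − 158) + 815.1(T − 24.7) + 34.28(T − 24.7) = 0
901.06 T = 29145
T = 29145 / 901.06 = 32.3 °C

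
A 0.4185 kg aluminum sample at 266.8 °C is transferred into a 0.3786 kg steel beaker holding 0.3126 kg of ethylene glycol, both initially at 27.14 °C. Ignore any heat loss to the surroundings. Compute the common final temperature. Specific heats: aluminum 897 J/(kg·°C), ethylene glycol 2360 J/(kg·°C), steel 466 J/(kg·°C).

Energy conservation, ΣQ = 0:
0.4185*897*(T − 266.8) + 0.3126*2360*(T − 27.14) + 0.3786*466*(T − 27.14) = 0
375.39(T − 266.8) + 737.74(T − 27.14) + 176.43(T − 27.14) = 0
1289.6 T = 124966
T ≈ 96.91 °C

T_f ≈ 96.9 °C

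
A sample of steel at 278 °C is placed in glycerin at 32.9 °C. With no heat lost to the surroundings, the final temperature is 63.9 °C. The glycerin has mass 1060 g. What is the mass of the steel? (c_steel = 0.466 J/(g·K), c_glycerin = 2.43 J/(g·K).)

|Q_steel| = |Q_glycerin|:
m×0.466×(278 − 63.9) = 1060×2.43×(63.9 − 32.9)
99.77 m = 79850  ⇒  m ≈ 800.3 g

m ≈ 800 g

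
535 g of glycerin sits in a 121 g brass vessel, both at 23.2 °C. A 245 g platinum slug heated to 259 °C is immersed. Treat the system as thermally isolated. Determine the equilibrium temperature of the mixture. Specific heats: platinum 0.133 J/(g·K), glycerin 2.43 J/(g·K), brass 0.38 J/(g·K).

T_f ≈ 28.8 °C

Conservation of energy gives ΣQ = 0:
245*0.133*(T − 259) + 535*2.43*(T − 23.2) + 121*0.38*(T − 23.2) = 0
32.59(T − 259) + 1300.1(T − 23.2) + 45.98(T − 23.2) = 0
(32.59 + 1300.1 + 45.98) T = 32.59*259 + 1300.1*23.2 + 45.98*23.2
T = 39667/1378.6 ≈ 28.77 °C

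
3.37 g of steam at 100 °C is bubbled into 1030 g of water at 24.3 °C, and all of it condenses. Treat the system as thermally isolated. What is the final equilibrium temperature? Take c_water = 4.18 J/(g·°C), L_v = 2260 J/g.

T_f ≈ 26.3 °C

Energy balance with sensible and latent terms:
steam→water at 100 °C releases m L_v = 3.37×2260 = 7616.2; condensate cools 100→T: 3.37×4.18×(T − 100) = 14.09(T − 100); water warms: 1030×4.18×(T − 24.3) = 4305.4(T − 24.3)
4319.5 T = 7616.2 + 1408.7 + 104621 = 113646
T ≈ 26.31 °C, under the boiling point, so the assumption holds.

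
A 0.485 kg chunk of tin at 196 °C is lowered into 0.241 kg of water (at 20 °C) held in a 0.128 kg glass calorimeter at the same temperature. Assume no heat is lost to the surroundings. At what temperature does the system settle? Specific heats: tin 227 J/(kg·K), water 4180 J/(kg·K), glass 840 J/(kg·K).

T_f ≈ 35.8 °C

Heat gained plus heat lost sum to zero:
0.485·227·(T − 196) + 0.241·4180·(T − 20) + 0.128·840·(T − 20) = 0
110.09(T − 196) + 1007.4(T − 20) + 107.52(T − 20) = 0
(110.09 + 1007.4 + 107.52) T = 110.09·196 + 1007.4·20 + 107.52·20
T ≈ 35.82 °C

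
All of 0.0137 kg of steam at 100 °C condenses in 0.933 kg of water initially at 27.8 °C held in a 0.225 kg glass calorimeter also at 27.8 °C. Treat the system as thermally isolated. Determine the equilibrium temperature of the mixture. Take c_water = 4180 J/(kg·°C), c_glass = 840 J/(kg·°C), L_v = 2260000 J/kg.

T_f ≈ 36.3 °C

Setting the total heat transfer to zero:
steam→water at 100 °C releases m L_v = 0.0137×2260000 = 30962
  condensate cools 100→T: 0.0137×4180×(T − 100) = 57.27(T − 100)
  water warms: 0.933×4180×(T − 27.8) = 3899.9(T − 27.8)
  cup: 189(T − 27.8)
4146.2 T = 30962 + 5726.6 + 113673 = 150361
T ≈ 36.26 °C (< 100 °C, so full condensation is consistent).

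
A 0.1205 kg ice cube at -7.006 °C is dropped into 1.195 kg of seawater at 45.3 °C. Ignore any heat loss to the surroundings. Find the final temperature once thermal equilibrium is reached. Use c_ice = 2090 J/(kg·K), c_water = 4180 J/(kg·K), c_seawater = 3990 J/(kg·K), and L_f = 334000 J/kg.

T_f ≈ 33.0 °C

Heat gained plus heat lost sum to zero:
ice -7.006→0 °C: 0.1205×2090×7.006 = 1764.4; latent heat to melt: 0.1205×334000 = 40247; meltwater 0→T: 0.1205×4180×T = 503.69 T; seawater: 4768.1(T − 45.3)
5271.7 T = 215993 − 42011 = 173981
T ≈ 33.00 °C. Since T > 0 °C, the all-ice-melts assumption holds.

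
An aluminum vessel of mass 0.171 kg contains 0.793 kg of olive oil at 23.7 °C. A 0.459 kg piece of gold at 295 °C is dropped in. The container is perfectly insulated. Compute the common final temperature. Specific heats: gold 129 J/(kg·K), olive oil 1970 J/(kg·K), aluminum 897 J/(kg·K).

Let T be the final temperature. ΣQ_i = 0:
0.459·129·(T − 295) + 0.793·1970·(T − 23.7) + 0.171·897·(T − 23.7) = 0
59.21(T − 295) + 1562.2(T − 23.7) + 153.39(T − 23.7) = 0
1774.8 T = 58127
T ≈ 32.75 °C

T_f ≈ 32.8 °C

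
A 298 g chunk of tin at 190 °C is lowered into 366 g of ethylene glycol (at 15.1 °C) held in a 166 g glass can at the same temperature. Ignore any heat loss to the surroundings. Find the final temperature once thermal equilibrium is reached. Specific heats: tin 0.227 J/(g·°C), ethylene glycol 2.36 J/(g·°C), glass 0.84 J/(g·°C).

T_f ≈ 26.1 °C

Conservation of energy gives ΣQ = 0:
298*0.227*(T − 190) + 366*2.36*(T − 15.1) + 166*0.84*(T − 15.1) = 0
67.65(T − 190) + 863.76(T − 15.1) + 139.44(T − 15.1) = 0
1070.8 T = 28001
T = 28001/1070.8 ≈ 26.15 °C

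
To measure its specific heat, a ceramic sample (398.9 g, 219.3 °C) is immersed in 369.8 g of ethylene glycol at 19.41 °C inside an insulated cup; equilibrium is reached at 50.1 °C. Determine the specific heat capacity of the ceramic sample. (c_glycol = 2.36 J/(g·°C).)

c ≈ 0.397 J/(g·°C)

m_s c (T_s − T_f) = m_glycol c_glycol (T_f − T_0):
398.9·c·(219.3 − 50.1) = 369.8·2.36·(50.1 − 19.41)
67494 c = 26784  ⇒  c ≈ 0.3968 J/(g·°C)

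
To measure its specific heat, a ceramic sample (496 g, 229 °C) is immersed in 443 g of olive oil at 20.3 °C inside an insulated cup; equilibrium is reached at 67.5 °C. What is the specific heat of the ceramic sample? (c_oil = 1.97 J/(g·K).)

c ≈ 0.514 J/(g·K)

Heat lost by the ceramic sample = heat gained by the oil:
496×c×(229 − 67.5) = 443×1.97×(67.5 − 20.3)
80104 c = 41192  ⇒  c ≈ 0.5142 J/(g·K)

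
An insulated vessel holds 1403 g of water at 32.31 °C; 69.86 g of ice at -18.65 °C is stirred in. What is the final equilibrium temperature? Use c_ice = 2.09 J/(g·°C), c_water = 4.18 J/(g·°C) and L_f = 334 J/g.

Sum of m c ΔT and latent-heat terms is zero:
ice -18.65→0 °C: 69.86·2.09·18.65 = 2723; fusion: m_ice L_f = 69.86·334 = 23333; warm the meltwater: 292.01 T; water: 5864.5(T − 32.31)
6156.6 T = 189483 − 26056 = 163427
T ≈ 26.55 °C. Since T > 0 °C, the all-ice-melts assumption holds.

T_f ≈ 26.5 °C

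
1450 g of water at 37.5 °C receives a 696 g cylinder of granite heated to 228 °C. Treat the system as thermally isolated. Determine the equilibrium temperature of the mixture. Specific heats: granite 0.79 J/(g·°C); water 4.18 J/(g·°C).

T_f ≈ 53.3 °C

T_f is the heat-capacity-weighted average of the initial temperatures:
T_f = (549.84*228 + 6061*37.5) / (549.84 + 6061)
    = 352651 / 6610.8 ≈ 53.34 °C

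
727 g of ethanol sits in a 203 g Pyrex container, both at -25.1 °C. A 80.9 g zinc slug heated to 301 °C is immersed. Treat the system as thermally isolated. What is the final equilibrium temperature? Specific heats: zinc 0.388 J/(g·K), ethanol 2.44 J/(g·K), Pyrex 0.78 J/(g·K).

T_f ≈ -19.9 °C

Conservation of energy gives ΣQ = 0:
80.9*0.388*(T − 301) + 727*2.44*(T − (-25.1)) + 203*0.78*(T − (-25.1)) = 0
1963.6 T = -39051
T = -39051/1963.6 ≈ -19.89 °C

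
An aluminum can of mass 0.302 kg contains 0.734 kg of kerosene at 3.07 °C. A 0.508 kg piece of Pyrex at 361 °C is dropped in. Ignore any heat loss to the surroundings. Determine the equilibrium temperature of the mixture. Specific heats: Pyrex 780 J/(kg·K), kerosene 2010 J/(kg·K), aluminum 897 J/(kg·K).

T_f ≈ 69.3 °C

With ΣQ=0 the equilibrium temperature is the m·c-weighted mean:
T_f = (396.24×361 + 1475.3×3.07 + 270.89×3.07) / (396.24 + 1475.3 + 270.89)
    = 148404 / 2142.5 ≈ 69.27 °C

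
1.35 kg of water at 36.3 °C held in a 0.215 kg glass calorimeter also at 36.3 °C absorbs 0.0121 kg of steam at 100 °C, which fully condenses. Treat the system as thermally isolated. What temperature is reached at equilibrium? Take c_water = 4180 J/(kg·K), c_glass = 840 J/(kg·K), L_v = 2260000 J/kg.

Setting the total heat transfer to zero:
steam→water at 100 °C releases m L_v = 0.0121·2260000 = 27346
  condensate cools 100→T: 0.0121·4180·(T − 100) = 50.58(T − 100)
  water warms: 1.35·4180·(T − 36.3) = 5643(T − 36.3)
  cup: 180.6(T − 36.3)
5874.2 T = 27346 + 5057.8 + 211397 = 243800
T ≈ 41.50 °C, under the boiling point, so the assumption holds.

T_f ≈ 41.5 °C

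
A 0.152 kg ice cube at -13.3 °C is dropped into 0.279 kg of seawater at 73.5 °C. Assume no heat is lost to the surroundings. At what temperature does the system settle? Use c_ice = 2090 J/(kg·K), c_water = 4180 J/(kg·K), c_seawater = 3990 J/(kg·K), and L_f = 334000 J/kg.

T_f ≈ 15.3 °C

Net heat exchanged in the isolated system is zero:
ice -13.3→0 °C: 0.152·2090·13.3 = 4225.1
  latent heat to melt: 0.152·334000 = 50768
  meltwater 0→T: 0.152·4180·T = 635.36 T
  seawater cools: 0.279·3990·(T − 73.5) = 1113.2(T − 73.5)
1748.6 T = 81821 − 54993 = 26828
T ≈ 15.34 °C (positive, so assuming full melt was valid).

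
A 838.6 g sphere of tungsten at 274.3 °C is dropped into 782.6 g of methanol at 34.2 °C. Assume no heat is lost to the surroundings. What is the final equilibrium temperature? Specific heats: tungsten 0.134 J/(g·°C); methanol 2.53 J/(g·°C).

Taking heat into each body as positive, Σ m c ΔT = 0:
838.6*0.134*(T − 274.3) + 782.6*2.53*(T − 34.2) = 0
112.37(T − 274.3) + 1980(T − 34.2) = 0
(112.37 + 1980) T = 112.37*274.3 + 1980*34.2
T ≈ 47.09 °C

T_f ≈ 47.1 °C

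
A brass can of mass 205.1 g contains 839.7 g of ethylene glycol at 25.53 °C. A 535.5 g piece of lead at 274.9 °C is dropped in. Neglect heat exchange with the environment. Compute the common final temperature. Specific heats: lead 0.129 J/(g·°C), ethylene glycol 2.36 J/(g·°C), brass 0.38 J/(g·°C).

Net heat exchanged in the isolated system is zero:
535.5*0.129*(T − 274.9) + 839.7*2.36*(T − 25.53) + 205.1*0.38*(T − 25.53) = 0
69.08(T − 274.9) + 1981.7(T − 25.53) + 77.94(T − 25.53) = 0
2128.7 T = 71572
T = 71572/2128.7 ≈ 33.62 °C

T_f ≈ 33.6 °C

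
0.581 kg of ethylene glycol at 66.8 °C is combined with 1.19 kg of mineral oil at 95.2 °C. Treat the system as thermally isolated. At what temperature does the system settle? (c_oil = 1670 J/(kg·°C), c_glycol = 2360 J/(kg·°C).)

T_f ≈ 83.6 °C

T_f = Σ m_i c_i T_i / Σ m_i c_i:
T_f = (1987.3*95.2 + 1371.2*66.8) / (1987.3 + 1371.2)
    = 280784 / 3358.5 ≈ 83.61 °C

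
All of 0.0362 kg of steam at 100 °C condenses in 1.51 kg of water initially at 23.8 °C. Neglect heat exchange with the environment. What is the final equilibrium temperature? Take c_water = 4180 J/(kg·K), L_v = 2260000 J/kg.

T_f ≈ 38.2 °C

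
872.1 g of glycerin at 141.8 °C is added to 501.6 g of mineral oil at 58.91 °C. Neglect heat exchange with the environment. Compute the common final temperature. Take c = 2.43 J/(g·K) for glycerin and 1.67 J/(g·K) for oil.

T_f ≈ 118.3 °C

Set heat shed by the hot body equal to heat absorbed by the cold body:
872.1×2.43×(141.8 − T) = 501.6×1.67×(T − 58.91)
2119.2(141.8 − T) = 837.67(T − 58.91)
2956.9 T = 349850  ⇒  T ≈ 118.32 °C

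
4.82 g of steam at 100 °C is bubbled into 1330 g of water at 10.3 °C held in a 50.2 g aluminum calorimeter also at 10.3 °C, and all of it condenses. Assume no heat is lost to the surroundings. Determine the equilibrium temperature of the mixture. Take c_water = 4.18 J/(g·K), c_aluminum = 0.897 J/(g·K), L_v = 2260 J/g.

Conservation of energy gives ΣQ = 0:
steam→water at 100 °C releases m L_v = 4.82·2260 = 10893; condensed water 100 °C→T: 20.15(T − 100); original water: 5559.4(T − 10.3); aluminum cup: 50.2·0.897·(T − 10.3) = 45.03(T − 10.3)
5624.6 T = 10893 + 2014.8 + 57726 = 70634
T ≈ 12.56 °C, under the boiling point, so the assumption holds.

T_f ≈ 12.6 °C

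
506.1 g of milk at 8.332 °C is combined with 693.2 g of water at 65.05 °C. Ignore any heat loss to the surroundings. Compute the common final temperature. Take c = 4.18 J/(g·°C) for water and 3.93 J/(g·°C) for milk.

Conservation of energy gives ΣQ = 0:
693.2*4.18*(T − 65.05) + 506.1*3.93*(T − 8.332) = 0
(2897.6 + 1989) T = 2897.6*65.05 + 1989*8.332
T = 205059/4886.5 ≈ 41.96 °C

T_f ≈ 42.0 °C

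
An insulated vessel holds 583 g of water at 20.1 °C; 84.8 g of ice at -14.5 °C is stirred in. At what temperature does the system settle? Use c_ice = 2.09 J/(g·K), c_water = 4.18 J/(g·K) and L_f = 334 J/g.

T_f ≈ 6.5 °C

Setting the total heat transfer to zero:
warm ice to 0 °C: 84.8×2.09×(0 − (-14.5)) = 2569.9
  latent heat to melt: 84.8×334 = 28323
  meltwater 0→T: 84.8×4.18×T = 354.46 T
  water: 2436.9(T − 20.1)
2791.4 T = 48982 − 30893 = 18089
T ≈ 6.48 °C (positive, so assuming full melt was valid).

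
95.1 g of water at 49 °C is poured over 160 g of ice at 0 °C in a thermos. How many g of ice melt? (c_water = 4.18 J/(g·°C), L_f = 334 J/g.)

m_melted ≈ 58.3 g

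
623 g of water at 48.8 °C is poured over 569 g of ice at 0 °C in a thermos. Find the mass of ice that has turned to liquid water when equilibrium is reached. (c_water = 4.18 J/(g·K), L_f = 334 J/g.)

Water can give up m c ΔT = 623×4.18×48.8 = 127082 J before reaching 0 °C.
Melting all 569 g of ice would need 569×334 = 190046 J.
127082 J < 190046 J, so only part of the ice melts and the system sits at 0 °C.
m_melted×334 = 127082  ⇒  m_melted ≈ 380.5 g.

m_melted ≈ 380 g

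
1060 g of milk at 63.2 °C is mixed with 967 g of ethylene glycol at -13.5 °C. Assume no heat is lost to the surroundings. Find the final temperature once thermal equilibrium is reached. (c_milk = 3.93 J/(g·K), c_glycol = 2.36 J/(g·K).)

T_f ≈ 36.1 °C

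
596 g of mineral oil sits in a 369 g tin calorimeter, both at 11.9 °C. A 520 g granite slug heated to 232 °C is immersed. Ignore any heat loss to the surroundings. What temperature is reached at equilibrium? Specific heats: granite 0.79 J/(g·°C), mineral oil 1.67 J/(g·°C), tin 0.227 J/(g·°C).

T_f is the heat-capacity-weighted average of the initial temperatures:
T_f = (410.8·232 + 995.32·11.9 + 83.76·11.9) / (410.8 + 995.32 + 83.76)
    = 108147 / 1489.9 ≈ 72.59 °C

T_f ≈ 72.6 °C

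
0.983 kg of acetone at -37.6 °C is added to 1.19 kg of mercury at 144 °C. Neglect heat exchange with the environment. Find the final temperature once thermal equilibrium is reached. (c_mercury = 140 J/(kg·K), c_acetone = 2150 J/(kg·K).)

T_f is the heat-capacity-weighted average of the initial temperatures:
T_f = (166.6*144 + 2113.4*(-37.6)) / (166.6 + 2113.4)
    = -55475 / 2280 ≈ -24.33 °C

T_f ≈ -24.3 °C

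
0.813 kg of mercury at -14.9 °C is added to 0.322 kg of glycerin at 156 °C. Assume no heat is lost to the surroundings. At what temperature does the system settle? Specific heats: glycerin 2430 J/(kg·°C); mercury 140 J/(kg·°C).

Energy conservation, ΣQ = 0:
0.322×2430×(T − 156) + 0.813×140×(T − (-14.9)) = 0
782.46(T − 156) + 113.82(T − (-14.9)) = 0
(782.46 + 113.82) T = 782.46×156 + 113.82×(-14.9)
T = 120368/896.28 ≈ 134.30 °C

T_f ≈ 134.3 °C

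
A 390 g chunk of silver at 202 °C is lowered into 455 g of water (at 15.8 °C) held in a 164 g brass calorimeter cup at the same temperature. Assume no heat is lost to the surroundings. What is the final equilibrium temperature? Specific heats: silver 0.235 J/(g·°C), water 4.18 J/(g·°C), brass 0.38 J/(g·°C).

T_f ≈ 24.1 °C

Energy conservation, ΣQ = 0:
390·0.235·(T − 202) + 455·4.18·(T − 15.8) + 164·0.38·(T − 15.8) = 0
91.65(T − 202) + 1901.9(T − 15.8) + 62.32(T − 15.8) = 0
2055.9 T = 49548
T ≈ 24.10 °C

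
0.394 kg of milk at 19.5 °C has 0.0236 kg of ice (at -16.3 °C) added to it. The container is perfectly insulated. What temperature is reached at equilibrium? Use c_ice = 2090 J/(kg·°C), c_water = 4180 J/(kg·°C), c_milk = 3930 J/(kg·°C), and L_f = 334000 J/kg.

T_f ≈ 13.1 °C

Heat gained plus heat lost sum to zero:
warm ice to 0 °C: 0.0236×2090×(0 − (-16.3)) = 803.98; latent heat to melt: 0.0236×334000 = 7882.4; meltwater 0→T: 0.0236×4180×T = 98.65 T; milk: 1548.4(T − 19.5)
1647.1 T = 30194 − 8686.4 = 21508
T ≈ 13.06 °C (positive, so assuming full melt was valid).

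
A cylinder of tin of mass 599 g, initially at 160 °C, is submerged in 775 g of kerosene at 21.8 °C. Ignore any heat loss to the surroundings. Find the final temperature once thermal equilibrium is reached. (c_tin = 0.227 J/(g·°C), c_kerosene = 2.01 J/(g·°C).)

Taking heat into each body as positive, Σ m c ΔT = 0:
599*0.227*(T − 160) + 775*2.01*(T − 21.8) = 0
135.97(T − 160) + 1557.7(T − 21.8) = 0
1693.7 T = 55715
T ≈ 32.89 °C

T_f ≈ 32.9 °C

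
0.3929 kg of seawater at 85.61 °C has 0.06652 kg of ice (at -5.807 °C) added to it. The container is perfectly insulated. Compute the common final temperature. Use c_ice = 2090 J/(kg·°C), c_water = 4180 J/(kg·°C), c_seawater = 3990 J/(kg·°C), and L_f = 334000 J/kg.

Energy conservation, ΣQ = 0:
warm ice to 0 °C: 0.06652×2090×(0 − (-5.807)) = 807.33
  latent heat to melt: 0.06652×334000 = 22218
  meltwater 0→T: 0.06652×4180×T = 278.05 T
  seawater cools: 0.3929×3990×(T − 85.61) = 1567.7(T − 85.61)
1845.7 T = 134208 − 23025 = 111183
T ≈ 60.24 °C. Since T > 0 °C, the all-ice-melts assumption holds.

T_f ≈ 60.2 °C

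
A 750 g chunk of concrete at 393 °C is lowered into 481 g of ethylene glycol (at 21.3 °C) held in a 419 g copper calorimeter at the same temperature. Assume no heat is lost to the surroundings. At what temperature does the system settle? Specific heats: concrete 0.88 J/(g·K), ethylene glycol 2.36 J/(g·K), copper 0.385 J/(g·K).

T_f ≈ 146.7 °C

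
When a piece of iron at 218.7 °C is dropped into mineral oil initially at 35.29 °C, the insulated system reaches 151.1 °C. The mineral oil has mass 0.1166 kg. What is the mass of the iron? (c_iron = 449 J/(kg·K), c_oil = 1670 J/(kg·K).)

m ≈ 0.743 kg

Heat gained plus heat lost sum to zero:
m×449×(151.1 − 218.7) + 0.1166×1670×(151.1 − 35.29) = 0
-30352 m = -22551
m = -22551/-30352 ≈ 0.743 kg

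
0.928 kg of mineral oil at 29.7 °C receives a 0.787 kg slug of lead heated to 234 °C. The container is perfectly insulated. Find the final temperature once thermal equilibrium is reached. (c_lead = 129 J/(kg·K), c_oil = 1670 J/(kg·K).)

T_f ≈ 42.3 °C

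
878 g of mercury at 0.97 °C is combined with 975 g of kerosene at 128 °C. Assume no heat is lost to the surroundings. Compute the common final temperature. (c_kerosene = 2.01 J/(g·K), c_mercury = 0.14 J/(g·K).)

T_f ≈ 120.5 °C

Set heat shed by the hot body equal to heat absorbed by the cold body:
975×2.01×(128 − T) = 878×0.14×(T − 0.97)
1959.7(128 − T) = 122.92(T − 0.97)
2082.7 T = 250967  ⇒  T ≈ 120.50 °C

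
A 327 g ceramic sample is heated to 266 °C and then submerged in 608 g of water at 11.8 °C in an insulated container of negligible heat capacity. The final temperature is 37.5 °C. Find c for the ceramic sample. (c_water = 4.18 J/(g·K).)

c ≈ 0.874 J/(g·K)

Energy conservation, ΣQ = 0:
327×c×(37.5 − 266) + 608×4.18×(37.5 − 11.8) = 0
-74720 c = -65315
c = -65315/-74720 ≈ 0.8741 J/(g·K)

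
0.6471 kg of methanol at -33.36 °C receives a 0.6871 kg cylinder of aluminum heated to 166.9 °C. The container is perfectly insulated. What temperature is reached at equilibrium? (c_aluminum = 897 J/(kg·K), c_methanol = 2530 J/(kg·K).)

T_f ≈ 21.4 °C

Net heat exchanged in the isolated system is zero:
0.6871*897*(T − 166.9) + 0.6471*2530*(T − (-33.36)) = 0
616.33(T − 166.9) + 1637.2(T − (-33.36)) = 0
(616.33 + 1637.2) T = 616.33*166.9 + 1637.2*(-33.36)
T = 48250/2253.5 ≈ 21.41 °C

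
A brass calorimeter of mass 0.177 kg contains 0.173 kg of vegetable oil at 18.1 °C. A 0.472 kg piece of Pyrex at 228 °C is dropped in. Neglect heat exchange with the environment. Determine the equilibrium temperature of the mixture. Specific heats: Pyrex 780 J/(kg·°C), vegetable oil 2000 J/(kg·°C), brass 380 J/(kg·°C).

T_f ≈ 117.0 °C

Conservation of energy gives ΣQ = 0:
0.472·780·(T − 228) + 0.173·2000·(T − 18.1) + 0.177·380·(T − 18.1) = 0
368.16(T − 228) + 346(T − 18.1) + 67.26(T − 18.1) = 0
(368.16 + 346 + 67.26) T = 368.16·228 + 346·18.1 + 67.26·18.1
T = 91420 / 781.42 = 117 °C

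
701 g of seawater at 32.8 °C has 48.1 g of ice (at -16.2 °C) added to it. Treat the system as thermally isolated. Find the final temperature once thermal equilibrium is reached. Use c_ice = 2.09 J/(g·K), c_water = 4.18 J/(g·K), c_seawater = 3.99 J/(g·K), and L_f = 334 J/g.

T_f ≈ 24.7 °C

Heat gained plus heat lost sum to zero:
ice -16.2→0 °C: 48.1×2.09×16.2 = 1628.6
  fusion: m_ice L_f = 48.1×334 = 16065
  warm the meltwater: 201.06 T
  seawater cools: 701×3.99×(T − 32.8) = 2797(T − 32.8)
2998 T = 91741 − 17694 = 74047
T ≈ 24.70 °C — above 0 °C, consistent with complete melting.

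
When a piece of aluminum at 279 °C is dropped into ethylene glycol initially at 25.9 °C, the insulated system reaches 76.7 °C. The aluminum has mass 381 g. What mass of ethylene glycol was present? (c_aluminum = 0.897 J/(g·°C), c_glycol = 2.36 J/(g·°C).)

Heat lost by the aluminum = heat gained by the glycol:
381×0.897×(279 − 76.7) = m×2.36×(76.7 − 25.9)
119.89 m = 69137  ⇒  m ≈ 576.7 g

m ≈ 577 g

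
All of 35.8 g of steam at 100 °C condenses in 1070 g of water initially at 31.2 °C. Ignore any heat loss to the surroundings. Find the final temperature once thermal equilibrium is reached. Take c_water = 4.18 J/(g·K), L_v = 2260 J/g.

T_f ≈ 50.9 °C

Sum of m c ΔT and latent-heat terms is zero:
steam→water at 100 °C releases m L_v = 35.8×2260 = 80908; condensate cools 100→T: 35.8×4.18×(T − 100) = 149.64(T − 100); water warms: 1070×4.18×(T − 31.2) = 4472.6(T − 31.2)
4622.2 T = 80908 + 14964 + 139545 = 235418
T ≈ 50.93 °C (< 100 °C, so full condensation is consistent).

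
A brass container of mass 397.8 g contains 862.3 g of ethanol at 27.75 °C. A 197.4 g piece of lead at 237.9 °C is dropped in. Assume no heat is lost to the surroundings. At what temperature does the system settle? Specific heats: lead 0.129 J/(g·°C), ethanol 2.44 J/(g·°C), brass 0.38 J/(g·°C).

Heat gained plus heat lost sum to zero:
197.4·0.129·(T − 237.9) + 862.3·2.44·(T − 27.75) + 397.8·0.38·(T − 27.75) = 0
25.46(T − 237.9) + 2104(T − 27.75) + 151.16(T − 27.75) = 0
2280.6 T = 68639
T = 68639 / 2280.6 = 30.1 °C

T_f ≈ 30.1 °C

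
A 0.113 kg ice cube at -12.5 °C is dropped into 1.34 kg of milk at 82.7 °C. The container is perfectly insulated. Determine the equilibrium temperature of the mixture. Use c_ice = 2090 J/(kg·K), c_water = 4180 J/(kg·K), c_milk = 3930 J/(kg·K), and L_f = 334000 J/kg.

T_f ≈ 68.8 °C

Heat gained plus heat lost sum to zero:
warm ice to 0 °C: 0.113×2090×(0 − (-12.5)) = 2952.1
  fusion: m_ice L_f = 0.113×334000 = 37742
  warm the meltwater: 472.34 T
  milk: 5266.2(T − 82.7)
5738.5 T = 435515 − 40694 = 394821
T ≈ 68.80 °C (positive, so assuming full melt was valid).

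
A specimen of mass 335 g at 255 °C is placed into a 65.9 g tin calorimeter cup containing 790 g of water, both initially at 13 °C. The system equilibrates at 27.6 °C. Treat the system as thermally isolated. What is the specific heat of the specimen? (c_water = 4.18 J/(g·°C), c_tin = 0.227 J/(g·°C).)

c ≈ 0.636 J/(g·°C)

Conservation of energy gives ΣQ = 0:
335×c×(27.6 − 255) + 790×4.18×(27.6 − 13) + 65.9×0.227×(27.6 − 13) = 0
-76179 c = -48431
c = -48431/-76179 ≈ 0.6357 J/(g·°C)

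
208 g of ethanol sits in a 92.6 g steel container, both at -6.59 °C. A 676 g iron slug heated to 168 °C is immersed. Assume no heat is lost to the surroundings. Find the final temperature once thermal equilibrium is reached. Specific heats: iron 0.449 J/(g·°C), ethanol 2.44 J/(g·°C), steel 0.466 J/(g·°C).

T_f ≈ 55.4 °C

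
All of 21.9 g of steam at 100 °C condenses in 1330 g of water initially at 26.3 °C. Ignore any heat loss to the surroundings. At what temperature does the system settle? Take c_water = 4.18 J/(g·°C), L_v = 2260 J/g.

Let T be the final temperature. ΣQ_i = 0:
steam→water at 100 °C releases m L_v = 21.9×2260 = 49494
  condensate cools 100→T: 21.9×4.18×(T − 100) = 91.54(T − 100)
  water warms: 1330×4.18×(T − 26.3) = 5559.4(T − 26.3)
5650.9 T = 49494 + 9154.2 + 146212 = 204860
T ≈ 36.25 °C — below 100 °C, confirming all the steam condensed.

T_f ≈ 36.3 °C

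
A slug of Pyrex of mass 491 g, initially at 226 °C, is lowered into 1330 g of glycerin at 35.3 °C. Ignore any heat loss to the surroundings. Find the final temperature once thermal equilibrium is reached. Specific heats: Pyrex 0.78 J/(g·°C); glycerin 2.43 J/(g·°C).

T_f ≈ 55.5 °C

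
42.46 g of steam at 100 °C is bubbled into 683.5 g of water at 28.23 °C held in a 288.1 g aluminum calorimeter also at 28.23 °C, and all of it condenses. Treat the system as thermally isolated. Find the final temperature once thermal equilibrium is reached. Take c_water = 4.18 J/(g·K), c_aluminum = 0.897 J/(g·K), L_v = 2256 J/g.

Sum of m c ΔT and latent-heat terms is zero:
steam→water at 100 °C releases m L_v = 42.46·2256 = 95790; condensed water 100 °C→T: 177.48(T − 100); water warms: 683.5·4.18·(T − 28.23) = 2857(T − 28.23); cup: 258.43(T − 28.23)
3292.9 T = 95790 + 17748 + 87949 = 201487
T ≈ 61.19 °C, under the boiling point, so the assumption holds.

T_f ≈ 61.2 °C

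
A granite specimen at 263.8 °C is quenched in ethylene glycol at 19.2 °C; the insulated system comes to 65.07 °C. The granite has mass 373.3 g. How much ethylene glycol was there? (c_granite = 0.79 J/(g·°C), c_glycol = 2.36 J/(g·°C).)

m ≈ 541 g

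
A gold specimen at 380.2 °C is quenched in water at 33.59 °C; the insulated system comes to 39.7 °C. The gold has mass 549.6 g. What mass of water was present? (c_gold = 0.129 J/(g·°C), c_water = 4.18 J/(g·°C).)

m ≈ 945 g

Setting the total heat transfer to zero:
549.6·0.129·(39.7 − 380.2) + m·4.18·(39.7 − 33.59) = 0
25.54 m = 24141
m = 24141/25.54 ≈ 945.2 g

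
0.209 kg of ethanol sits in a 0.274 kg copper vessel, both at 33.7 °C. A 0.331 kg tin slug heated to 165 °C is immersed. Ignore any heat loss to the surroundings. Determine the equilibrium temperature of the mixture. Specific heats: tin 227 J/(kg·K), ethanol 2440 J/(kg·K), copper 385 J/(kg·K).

T_f ≈ 48.0 °C

Net heat exchanged in the isolated system is zero:
0.331*227*(T − 165) + 0.209*2440*(T − 33.7) + 0.274*385*(T − 33.7) = 0
75.14(T − 165) + 509.96(T − 33.7) + 105.49(T − 33.7) = 0
(75.14 + 509.96 + 105.49) T = 75.14*165 + 509.96*33.7 + 105.49*33.7
T = 33138/690.59 ≈ 47.99 °C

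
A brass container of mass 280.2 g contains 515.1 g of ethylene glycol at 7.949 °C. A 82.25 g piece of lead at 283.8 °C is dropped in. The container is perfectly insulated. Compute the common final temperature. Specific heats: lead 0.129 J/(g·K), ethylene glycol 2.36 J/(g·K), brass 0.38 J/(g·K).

Heat gained plus heat lost sum to zero:
82.25·0.129·(T − 283.8) + 515.1·2.36·(T − 7.949) + 280.2·0.38·(T − 7.949) = 0
(10.61 + 1215.6 + 106.48) T = 10.61·283.8 + 1215.6·7.949 + 106.48·7.949
T = 13521/1332.7 ≈ 10.15 °C

T_f ≈ 10.1 °C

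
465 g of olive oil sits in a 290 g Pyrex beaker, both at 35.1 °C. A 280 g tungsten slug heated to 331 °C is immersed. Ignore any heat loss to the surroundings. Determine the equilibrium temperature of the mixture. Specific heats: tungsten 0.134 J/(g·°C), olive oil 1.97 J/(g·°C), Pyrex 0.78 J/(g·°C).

T_f ≈ 44.5 °C

T_f is the heat-capacity-weighted average of the initial temperatures:
T_f = (37.52·331 + 916.05·35.1 + 226.2·35.1) / (37.52 + 916.05 + 226.2)
    = 52512 / 1179.8 ≈ 44.51 °C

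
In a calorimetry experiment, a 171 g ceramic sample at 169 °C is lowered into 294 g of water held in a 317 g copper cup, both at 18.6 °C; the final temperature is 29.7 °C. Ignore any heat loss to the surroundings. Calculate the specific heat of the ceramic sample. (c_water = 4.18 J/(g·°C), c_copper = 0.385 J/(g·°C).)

c ≈ 0.63 J/(g·°C)

Net heat exchanged in the isolated system is zero:
171×c×(29.7 − 169) + 294×4.18×(29.7 − 18.6) + 317×0.385×(29.7 − 18.6) = 0
-23820 c = -14996
c = -14996/-23820 ≈ 0.6295 J/(g·°C)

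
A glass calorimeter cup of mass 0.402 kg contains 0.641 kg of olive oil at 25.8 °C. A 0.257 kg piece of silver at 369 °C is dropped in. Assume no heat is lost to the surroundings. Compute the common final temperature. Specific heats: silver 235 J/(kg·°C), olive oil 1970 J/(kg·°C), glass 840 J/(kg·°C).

T_f ≈ 38.3 °C

Heat gained plus heat lost sum to zero:
0.257·235·(T − 369) + 0.641·1970·(T − 25.8) + 0.402·840·(T − 25.8) = 0
1660.8 T = 63577
T ≈ 38.28 °C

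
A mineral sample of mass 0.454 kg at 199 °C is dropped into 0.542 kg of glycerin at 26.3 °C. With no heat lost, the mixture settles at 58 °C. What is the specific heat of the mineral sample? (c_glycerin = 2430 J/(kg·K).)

c ≈ 652 J/(kg·K)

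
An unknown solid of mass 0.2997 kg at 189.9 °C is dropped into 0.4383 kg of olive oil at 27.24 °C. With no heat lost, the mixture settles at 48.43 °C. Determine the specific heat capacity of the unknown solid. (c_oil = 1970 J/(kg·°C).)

c ≈ 432 J/(kg·°C)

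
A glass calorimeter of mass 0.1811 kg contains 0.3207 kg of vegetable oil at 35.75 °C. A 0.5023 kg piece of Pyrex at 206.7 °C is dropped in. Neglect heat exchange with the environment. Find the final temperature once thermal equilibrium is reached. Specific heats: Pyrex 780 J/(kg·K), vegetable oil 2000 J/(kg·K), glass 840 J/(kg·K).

Let T be the final temperature. ΣQ_i = 0:
0.5023×780×(T − 206.7) + 0.3207×2000×(T − 35.75) + 0.1811×840×(T − 35.75) = 0
391.79(T − 206.7) + 641.4(T − 35.75) + 152.12(T − 35.75) = 0
1185.3 T = 109352
T = 109352/1185.3 ≈ 92.26 °C

T_f ≈ 92.3 °C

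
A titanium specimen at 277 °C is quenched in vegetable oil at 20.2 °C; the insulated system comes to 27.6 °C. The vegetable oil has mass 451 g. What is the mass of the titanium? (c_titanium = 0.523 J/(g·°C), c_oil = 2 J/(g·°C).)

m ≈ 51.2 g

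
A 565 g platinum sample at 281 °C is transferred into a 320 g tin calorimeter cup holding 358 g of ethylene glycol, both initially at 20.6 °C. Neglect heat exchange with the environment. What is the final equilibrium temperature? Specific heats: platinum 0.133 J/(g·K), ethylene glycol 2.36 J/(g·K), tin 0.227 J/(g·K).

T_f ≈ 40.3 °C

Energy conservation, ΣQ = 0:
565*0.133*(T − 281) + 358*2.36*(T − 20.6) + 320*0.227*(T − 20.6) = 0
75.15(T − 281) + 844.88(T − 20.6) + 72.64(T − 20.6) = 0
992.66 T = 40017
T = 40017 / 992.66 = 40.3 °C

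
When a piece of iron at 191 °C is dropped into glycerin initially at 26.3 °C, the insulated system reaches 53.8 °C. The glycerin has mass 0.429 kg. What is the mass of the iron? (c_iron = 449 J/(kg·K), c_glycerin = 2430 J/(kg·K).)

m ≈ 0.465 kg

|Q_iron| = |Q_glycerin|:
m×449×(191 − 53.8) = 0.429×2430×(53.8 − 26.3)
61603 m = 28668  ⇒  m ≈ 0.4654 kg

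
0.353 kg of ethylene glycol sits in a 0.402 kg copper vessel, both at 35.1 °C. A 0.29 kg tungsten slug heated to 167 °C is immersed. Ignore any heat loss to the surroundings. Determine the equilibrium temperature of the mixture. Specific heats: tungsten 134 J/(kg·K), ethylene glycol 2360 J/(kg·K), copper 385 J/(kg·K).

T_f ≈ 40.1 °C

Heat gained plus heat lost sum to zero:
0.29×134×(T − 167) + 0.353×2360×(T − 35.1) + 0.402×385×(T − 35.1) = 0
38.86(T − 167) + 833.08(T − 35.1) + 154.77(T − 35.1) = 0
1026.7 T = 41163
T = 41163/1026.7 ≈ 40.09 °C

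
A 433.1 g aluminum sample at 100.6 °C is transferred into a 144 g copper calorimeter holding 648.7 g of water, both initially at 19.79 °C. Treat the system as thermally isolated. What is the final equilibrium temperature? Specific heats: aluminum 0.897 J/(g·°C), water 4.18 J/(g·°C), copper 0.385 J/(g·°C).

T_f ≈ 29.7 °C

T_f is the heat-capacity-weighted average of the initial temperatures:
T_f = (388.49*100.6 + 2711.6*19.79 + 55.44*19.79) / (388.49 + 2711.6 + 55.44)
    = 93841 / 3155.5 ≈ 29.74 °C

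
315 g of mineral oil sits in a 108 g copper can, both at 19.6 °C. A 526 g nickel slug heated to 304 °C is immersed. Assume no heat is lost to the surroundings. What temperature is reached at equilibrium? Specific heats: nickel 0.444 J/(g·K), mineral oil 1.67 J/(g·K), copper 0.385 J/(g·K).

T_f ≈ 102.5 °C

Heat gained plus heat lost sum to zero:
526*0.444*(T − 304) + 315*1.67*(T − 19.6) + 108*0.385*(T − 19.6) = 0
233.54(T − 304) + 526.05(T − 19.6) + 41.58(T − 19.6) = 0
(233.54 + 526.05 + 41.58) T = 233.54*304 + 526.05*19.6 + 41.58*19.6
T = 82123 / 801.17 = 103 °C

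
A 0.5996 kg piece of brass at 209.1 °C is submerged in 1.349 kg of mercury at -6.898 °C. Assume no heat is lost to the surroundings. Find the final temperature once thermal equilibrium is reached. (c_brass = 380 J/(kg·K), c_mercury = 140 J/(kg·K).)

T_f ≈ 111.2 °C

Energy conservation, ΣQ = 0:
0.5996×380×(T − 209.1) + 1.349×140×(T − (-6.898)) = 0
227.85(T − 209.1) + 188.86(T − (-6.898)) = 0
416.71 T = 46340
T = 46340/416.71 ≈ 111.21 °C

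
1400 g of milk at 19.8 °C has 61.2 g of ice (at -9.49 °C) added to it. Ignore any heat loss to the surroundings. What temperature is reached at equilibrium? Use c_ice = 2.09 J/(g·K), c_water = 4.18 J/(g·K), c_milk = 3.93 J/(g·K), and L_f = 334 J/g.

T_f ≈ 15.2 °C

Heat gained plus heat lost sum to zero:
warm ice to 0 °C: 61.2·2.09·(0 − (-9.49)) = 1213.8
  fusion: m_ice L_f = 61.2·334 = 20441
  warm the meltwater: 255.82 T
  milk: 5502(T − 19.8)
5757.8 T = 108940 − 21655 = 87285
T ≈ 15.16 °C. Since T > 0 °C, the all-ice-melts assumption holds.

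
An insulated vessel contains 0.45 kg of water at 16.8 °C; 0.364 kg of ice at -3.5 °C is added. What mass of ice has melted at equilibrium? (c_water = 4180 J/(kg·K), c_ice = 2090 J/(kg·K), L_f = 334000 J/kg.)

m_melted ≈ 0.0866 kg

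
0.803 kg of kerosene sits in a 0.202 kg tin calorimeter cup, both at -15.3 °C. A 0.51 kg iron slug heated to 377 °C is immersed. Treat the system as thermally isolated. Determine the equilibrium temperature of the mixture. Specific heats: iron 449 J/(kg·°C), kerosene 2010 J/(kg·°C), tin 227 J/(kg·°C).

T_f ≈ 32.3 °C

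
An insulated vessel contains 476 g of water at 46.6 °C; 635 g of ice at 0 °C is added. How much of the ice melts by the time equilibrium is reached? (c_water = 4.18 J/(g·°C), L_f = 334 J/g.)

Heat available from the water dropping to 0 °C: 476·4.18·46.6 = 92719 J.
Fully melting the ice requires m_ice L_f = 635·334 = 212090 J.
92719 J < 212090 J, so only part of the ice melts and the system sits at 0 °C.
m_melt = 92719 / L_f = 277.6 g.

m_melted ≈ 278 g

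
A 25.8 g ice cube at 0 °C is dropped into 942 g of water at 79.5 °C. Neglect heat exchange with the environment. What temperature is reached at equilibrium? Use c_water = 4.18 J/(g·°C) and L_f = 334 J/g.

Sum of m c ΔT and latent-heat terms is zero:
melt ice: 25.8·334 = 8617.2
  warm the meltwater: 107.84 T
  water: 3937.6(T − 79.5)
4045.4 T = 313036 − 8617.2 = 304419
T ≈ 75.25 °C. Since T > 0 °C, the all-ice-melts assumption holds.

T_f ≈ 75.3 °C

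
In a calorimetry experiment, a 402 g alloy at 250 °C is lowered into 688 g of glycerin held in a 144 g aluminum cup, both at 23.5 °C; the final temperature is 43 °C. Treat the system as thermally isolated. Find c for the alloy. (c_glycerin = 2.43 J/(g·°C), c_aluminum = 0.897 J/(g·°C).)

c ≈ 0.422 J/(g·°C)

Net heat exchanged in the isolated system is zero:
402×c×(43 − 250) + 688×2.43×(43 − 23.5) + 144×0.897×(43 − 23.5) = 0
-83214 c = -35120
c = -35120/-83214 ≈ 0.422 J/(g·°C)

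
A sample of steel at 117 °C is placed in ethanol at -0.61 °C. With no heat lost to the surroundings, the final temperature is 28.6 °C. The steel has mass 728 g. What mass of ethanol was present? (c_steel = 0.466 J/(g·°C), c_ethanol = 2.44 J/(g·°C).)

Heat gained plus heat lost sum to zero:
728×0.466×(28.6 − 117) + m×2.44×(28.6 − (-0.61)) = 0
71.27 m = 29990
m = 29990/71.27 ≈ 420.8 g

m ≈ 421 g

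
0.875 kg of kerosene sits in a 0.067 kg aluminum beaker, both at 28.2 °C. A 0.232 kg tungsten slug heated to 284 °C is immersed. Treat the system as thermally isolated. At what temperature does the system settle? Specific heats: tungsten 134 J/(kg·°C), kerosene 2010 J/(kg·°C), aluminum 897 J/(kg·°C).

T_f ≈ 32.5 °C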